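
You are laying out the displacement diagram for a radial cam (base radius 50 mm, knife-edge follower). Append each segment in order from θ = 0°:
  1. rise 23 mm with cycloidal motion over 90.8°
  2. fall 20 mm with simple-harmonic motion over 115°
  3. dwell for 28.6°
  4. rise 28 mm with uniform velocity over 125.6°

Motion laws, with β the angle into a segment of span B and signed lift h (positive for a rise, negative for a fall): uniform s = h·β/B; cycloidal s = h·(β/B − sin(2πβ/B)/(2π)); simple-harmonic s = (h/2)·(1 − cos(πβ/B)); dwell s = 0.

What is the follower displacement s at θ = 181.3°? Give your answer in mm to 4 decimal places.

seg 1 [0°–90.8°] cycloidal, h=23: full span → s += 23 → s = 23.0000
seg 2 [90.8°–205.8°] simple-harmonic, h=-20: θ=181.3° here. β=90.5, B=115. -20/2·(1 − cos(π·0.7870)) = -17.8426 → s = 5.1574

5.1574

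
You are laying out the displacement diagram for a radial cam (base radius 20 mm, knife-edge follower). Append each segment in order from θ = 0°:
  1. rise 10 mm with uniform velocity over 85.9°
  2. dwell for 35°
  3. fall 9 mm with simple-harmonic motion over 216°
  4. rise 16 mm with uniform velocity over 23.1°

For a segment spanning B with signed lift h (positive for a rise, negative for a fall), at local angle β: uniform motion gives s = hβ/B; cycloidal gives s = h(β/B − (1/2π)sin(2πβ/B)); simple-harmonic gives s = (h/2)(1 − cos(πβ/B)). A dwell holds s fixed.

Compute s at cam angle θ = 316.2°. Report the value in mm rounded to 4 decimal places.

seg 1 [0°–85.9°] uniform, h=10: full span → s += 10 → s = 10.0000
seg 2 [85.9°–120.9°] dwell: s stays 10.0000
seg 3 [120.9°–336.9°] simple-harmonic, h=-9: θ=316.2° here. β=195.3, B=216. -9/2·(1 − cos(π·0.9042)) = -8.7976 → s = 1.2024

1.2024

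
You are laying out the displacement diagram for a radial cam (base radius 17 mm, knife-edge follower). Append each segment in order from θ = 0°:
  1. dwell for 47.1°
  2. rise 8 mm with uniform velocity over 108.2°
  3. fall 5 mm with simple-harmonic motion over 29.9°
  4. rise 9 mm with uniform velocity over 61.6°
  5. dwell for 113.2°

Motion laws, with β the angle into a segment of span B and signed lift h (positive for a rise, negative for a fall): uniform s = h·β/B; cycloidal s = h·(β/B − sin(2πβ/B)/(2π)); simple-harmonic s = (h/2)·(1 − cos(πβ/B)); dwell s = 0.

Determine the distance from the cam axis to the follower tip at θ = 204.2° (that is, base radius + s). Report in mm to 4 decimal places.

seg 1 [0°–47.1°] dwell: s stays 0.0000
seg 2 [47.1°–155.3°] uniform, h=8: full span → s += 8 → s = 8.0000
seg 3 [155.3°–185.2°] simple-harmonic, h=-5: full span → s += -5 → s = 3.0000
seg 4 [185.2°–246.8°] uniform, h=9: θ=204.2° here. β=19, B=61.6. 9·19/61.6 = 2.7760 → s = 5.7760
radial distance = base radius + s = 17 + 5.7760 = 22.7760

22.7760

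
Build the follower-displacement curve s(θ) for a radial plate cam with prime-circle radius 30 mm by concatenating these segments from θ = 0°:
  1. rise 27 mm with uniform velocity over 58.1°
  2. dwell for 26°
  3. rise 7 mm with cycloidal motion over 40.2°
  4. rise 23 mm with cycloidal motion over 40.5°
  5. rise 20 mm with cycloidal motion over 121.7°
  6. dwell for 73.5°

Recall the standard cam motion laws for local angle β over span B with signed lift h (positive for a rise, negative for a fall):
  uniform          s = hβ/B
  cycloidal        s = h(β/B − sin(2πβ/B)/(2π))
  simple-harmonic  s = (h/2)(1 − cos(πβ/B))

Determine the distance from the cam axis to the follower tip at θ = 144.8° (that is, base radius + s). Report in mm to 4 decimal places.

seg 1 [0°–58.1°] uniform, h=27: full span → s += 27 → s = 27.0000
seg 2 [58.1°–84.1°] dwell: s stays 27.0000
seg 3 [84.1°–124.3°] cycloidal, h=7: full span → s += 7 → s = 34.0000
seg 4 [124.3°–164.8°] cycloidal, h=23: θ=144.8° here. β=20.5, B=40.5. 23·(0.5062 − sin(2π·0.5062)/(2π)) = 11.7839 → s = 45.7839
radial distance = base radius + s = 30 + 45.7839 = 75.7839

75.7839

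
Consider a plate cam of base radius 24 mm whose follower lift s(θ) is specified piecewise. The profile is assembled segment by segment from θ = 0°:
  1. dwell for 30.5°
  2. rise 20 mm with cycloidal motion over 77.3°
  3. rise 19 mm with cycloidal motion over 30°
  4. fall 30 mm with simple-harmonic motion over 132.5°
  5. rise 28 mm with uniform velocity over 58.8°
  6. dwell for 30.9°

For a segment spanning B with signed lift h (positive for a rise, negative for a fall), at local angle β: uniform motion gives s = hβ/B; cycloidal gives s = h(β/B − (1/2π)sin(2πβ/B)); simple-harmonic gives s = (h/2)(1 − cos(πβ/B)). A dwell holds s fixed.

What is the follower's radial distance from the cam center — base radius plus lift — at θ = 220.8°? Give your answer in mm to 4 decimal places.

seg 1 [0°–30.5°] dwell: s stays 0.0000
seg 2 [30.5°–107.8°] cycloidal, h=20: full span → s += 20 → s = 20.0000
seg 3 [107.8°–137.8°] cycloidal, h=19: full span → s += 19 → s = 39.0000
seg 4 [137.8°–270.3°] simple-harmonic, h=-30: θ=220.8° here. β=83, B=132.5. -30/2·(1 − cos(π·0.6264)) = -20.8018 → s = 18.1982
radial distance = base radius + s = 24 + 18.1982 = 42.1982

42.1982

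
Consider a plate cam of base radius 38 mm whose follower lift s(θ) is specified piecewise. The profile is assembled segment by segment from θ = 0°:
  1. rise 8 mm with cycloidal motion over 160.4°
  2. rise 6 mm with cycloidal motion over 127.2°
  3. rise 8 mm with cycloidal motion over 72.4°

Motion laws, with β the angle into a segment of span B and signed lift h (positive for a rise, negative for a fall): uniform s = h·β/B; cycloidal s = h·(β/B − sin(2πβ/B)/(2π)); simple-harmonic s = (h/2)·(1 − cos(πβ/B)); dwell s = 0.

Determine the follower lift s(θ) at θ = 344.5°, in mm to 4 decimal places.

seg 1 [0°–160.4°] cycloidal, h=8: full span → s += 8 → s = 8.0000
seg 2 [160.4°–287.6°] cycloidal, h=6: full span → s += 6 → s = 14.0000
seg 3 [287.6°–360°] cycloidal, h=8: θ=344.5° here. β=56.9, B=72.4. 8·(0.7859 − sin(2π·0.7859)/(2π)) = 7.5283 → s = 21.5283

21.5283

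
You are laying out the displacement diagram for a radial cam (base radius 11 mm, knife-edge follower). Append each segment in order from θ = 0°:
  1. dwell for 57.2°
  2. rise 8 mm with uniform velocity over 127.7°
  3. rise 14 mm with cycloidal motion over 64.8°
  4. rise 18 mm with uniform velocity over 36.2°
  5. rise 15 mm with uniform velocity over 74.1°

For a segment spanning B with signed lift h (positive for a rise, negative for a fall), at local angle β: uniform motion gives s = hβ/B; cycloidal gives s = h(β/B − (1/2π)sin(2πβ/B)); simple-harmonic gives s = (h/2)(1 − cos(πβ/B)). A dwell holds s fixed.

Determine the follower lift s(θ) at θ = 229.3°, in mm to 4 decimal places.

seg 1 [0°–57.2°] dwell: s stays 0.0000
seg 2 [57.2°–184.9°] uniform, h=8: full span → s += 8 → s = 8.0000
seg 3 [184.9°–249.7°] cycloidal, h=14: θ=229.3° here. β=44.4, B=64.8. 14·(0.6852 − sin(2π·0.6852)/(2π)) = 11.6385 → s = 19.6385

19.6385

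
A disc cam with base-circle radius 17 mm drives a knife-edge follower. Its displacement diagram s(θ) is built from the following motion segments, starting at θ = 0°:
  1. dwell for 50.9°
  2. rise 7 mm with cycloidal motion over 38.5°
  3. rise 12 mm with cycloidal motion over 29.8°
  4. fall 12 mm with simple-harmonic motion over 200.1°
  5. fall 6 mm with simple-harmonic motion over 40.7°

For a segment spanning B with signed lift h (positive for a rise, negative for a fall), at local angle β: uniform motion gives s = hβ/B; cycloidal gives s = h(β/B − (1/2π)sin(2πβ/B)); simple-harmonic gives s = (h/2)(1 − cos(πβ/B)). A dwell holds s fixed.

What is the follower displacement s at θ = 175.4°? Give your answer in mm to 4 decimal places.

seg 1 [0°–50.9°] dwell: s stays 0.0000
seg 2 [50.9°–89.4°] cycloidal, h=7: full span → s += 7 → s = 7.0000
seg 3 [89.4°–119.2°] cycloidal, h=12: full span → s += 12 → s = 19.0000
seg 4 [119.2°–319.3°] simple-harmonic, h=-12: θ=175.4° here. β=56.2, B=200.1. -12/2·(1 − cos(π·0.2809)) = -2.1880 → s = 16.8120

16.8120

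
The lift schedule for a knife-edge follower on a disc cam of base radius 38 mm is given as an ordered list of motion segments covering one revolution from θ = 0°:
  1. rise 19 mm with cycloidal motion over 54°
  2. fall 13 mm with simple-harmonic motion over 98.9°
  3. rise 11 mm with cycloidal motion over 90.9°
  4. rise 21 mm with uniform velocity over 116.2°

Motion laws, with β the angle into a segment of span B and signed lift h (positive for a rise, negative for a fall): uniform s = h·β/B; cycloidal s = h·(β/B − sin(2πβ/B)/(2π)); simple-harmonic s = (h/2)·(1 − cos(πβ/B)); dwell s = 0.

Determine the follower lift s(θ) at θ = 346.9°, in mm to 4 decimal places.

seg 1 [0°–54°] cycloidal, h=19: full span → s += 19 → s = 19.0000
seg 2 [54°–152.9°] simple-harmonic, h=-13: full span → s += -13 → s = 6.0000
seg 3 [152.9°–243.8°] cycloidal, h=11: full span → s += 11 → s = 17.0000
seg 4 [243.8°–360°] uniform, h=21: θ=346.9° here. β=103.1, B=116.2. 21·103.1/116.2 = 18.6325 → s = 35.6325

35.6325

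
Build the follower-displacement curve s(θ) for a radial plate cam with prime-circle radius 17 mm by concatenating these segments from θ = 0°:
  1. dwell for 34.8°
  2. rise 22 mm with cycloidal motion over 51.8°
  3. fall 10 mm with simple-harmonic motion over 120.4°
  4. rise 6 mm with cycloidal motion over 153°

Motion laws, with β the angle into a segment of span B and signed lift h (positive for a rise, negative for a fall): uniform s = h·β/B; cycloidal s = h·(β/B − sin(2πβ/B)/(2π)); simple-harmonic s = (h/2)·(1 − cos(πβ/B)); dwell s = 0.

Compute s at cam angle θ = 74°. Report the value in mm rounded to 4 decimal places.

seg 1 [0°–34.8°] dwell: s stays 0.0000
seg 2 [34.8°–86.6°] cycloidal, h=22: θ=74° here. β=39.2, B=51.8. 22·(0.7568 − sin(2π·0.7568)/(2π)) = 20.1469 → s = 20.1469

20.1469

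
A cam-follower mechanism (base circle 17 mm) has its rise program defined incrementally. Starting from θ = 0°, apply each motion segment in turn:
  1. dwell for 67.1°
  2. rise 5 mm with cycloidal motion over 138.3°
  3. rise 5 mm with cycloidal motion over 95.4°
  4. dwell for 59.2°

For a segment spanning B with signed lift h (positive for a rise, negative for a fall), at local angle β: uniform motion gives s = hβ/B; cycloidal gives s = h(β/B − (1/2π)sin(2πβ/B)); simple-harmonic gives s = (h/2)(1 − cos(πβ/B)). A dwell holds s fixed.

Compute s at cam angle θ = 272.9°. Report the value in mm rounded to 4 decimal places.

seg 1 [0°–67.1°] dwell: s stays 0.0000
seg 2 [67.1°–205.4°] cycloidal, h=5: full span → s += 5 → s = 5.0000
seg 3 [205.4°–300.8°] cycloidal, h=5: θ=272.9° here. β=67.5, B=95.4. 5·(0.7075 − sin(2π·0.7075)/(2π)) = 4.3054 → s = 9.3054

9.3054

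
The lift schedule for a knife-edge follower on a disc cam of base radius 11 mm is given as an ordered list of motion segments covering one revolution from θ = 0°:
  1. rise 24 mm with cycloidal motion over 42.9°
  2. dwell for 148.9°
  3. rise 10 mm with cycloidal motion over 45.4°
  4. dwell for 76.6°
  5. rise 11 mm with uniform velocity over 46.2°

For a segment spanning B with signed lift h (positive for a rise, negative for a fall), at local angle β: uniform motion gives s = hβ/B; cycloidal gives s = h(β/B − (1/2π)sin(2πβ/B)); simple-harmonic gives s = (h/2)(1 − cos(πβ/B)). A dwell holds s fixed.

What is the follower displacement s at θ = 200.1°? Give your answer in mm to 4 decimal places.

seg 1 [0°–42.9°] cycloidal, h=24: full span → s += 24 → s = 24.0000
seg 2 [42.9°–191.8°] dwell: s stays 24.0000
seg 3 [191.8°–237.2°] cycloidal, h=10: θ=200.1° here. β=8.3, B=45.4. 10·(0.1828 − sin(2π·0.1828)/(2π)) = 0.3763 → s = 24.3763

24.3763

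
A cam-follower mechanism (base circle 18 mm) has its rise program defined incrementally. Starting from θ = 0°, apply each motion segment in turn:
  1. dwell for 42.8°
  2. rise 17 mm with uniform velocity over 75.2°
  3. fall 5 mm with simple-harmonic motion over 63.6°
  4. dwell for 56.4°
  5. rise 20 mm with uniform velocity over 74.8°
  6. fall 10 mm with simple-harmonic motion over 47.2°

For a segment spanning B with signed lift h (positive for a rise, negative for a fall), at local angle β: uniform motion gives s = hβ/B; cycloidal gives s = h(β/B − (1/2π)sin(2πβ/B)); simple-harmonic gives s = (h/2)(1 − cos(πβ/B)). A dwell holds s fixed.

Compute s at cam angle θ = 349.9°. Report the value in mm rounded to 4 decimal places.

seg 1 [0°–42.8°] dwell: s stays 0.0000
seg 2 [42.8°–118°] uniform, h=17: full span → s += 17 → s = 17.0000
seg 3 [118°–181.6°] simple-harmonic, h=-5: full span → s += -5 → s = 12.0000
seg 4 [181.6°–238°] dwell: s stays 12.0000
seg 5 [238°–312.8°] uniform, h=20: full span → s += 20 → s = 32.0000
seg 6 [312.8°–360°] simple-harmonic, h=-10: θ=349.9° here. β=37.1, B=47.2. -10/2·(1 − cos(π·0.7860)) = -8.9121 → s = 23.0879

23.0879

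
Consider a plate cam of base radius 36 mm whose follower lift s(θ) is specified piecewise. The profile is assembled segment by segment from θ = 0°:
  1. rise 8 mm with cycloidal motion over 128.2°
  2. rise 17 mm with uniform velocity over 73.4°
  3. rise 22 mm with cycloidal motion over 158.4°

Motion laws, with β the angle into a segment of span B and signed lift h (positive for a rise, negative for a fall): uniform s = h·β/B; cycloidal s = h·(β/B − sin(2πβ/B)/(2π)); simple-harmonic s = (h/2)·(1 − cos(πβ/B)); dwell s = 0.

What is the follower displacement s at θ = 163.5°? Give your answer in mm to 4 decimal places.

seg 1 [0°–128.2°] cycloidal, h=8: full span → s += 8 → s = 8.0000
seg 2 [128.2°–201.6°] uniform, h=17: θ=163.5° here. β=35.3, B=73.4. 17·35.3/73.4 = 8.1757 → s = 16.1757

16.1757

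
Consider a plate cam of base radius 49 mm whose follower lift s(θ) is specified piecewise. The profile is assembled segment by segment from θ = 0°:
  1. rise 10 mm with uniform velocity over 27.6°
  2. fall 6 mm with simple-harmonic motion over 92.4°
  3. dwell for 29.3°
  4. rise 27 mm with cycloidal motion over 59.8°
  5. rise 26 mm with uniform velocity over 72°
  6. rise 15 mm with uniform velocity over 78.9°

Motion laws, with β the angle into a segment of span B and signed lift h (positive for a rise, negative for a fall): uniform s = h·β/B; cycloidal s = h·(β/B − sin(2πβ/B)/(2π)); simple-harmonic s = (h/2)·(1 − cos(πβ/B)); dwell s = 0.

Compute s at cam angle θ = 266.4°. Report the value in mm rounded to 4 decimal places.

seg 1 [0°–27.6°] uniform, h=10: full span → s += 10 → s = 10.0000
seg 2 [27.6°–120°] simple-harmonic, h=-6: full span → s += -6 → s = 4.0000
seg 3 [120°–149.3°] dwell: s stays 4.0000
seg 4 [149.3°–209.1°] cycloidal, h=27: full span → s += 27 → s = 31.0000
seg 5 [209.1°–281.1°] uniform, h=26: θ=266.4° here. β=57.3, B=72. 26·57.3/72 = 20.6917 → s = 51.6917

51.6917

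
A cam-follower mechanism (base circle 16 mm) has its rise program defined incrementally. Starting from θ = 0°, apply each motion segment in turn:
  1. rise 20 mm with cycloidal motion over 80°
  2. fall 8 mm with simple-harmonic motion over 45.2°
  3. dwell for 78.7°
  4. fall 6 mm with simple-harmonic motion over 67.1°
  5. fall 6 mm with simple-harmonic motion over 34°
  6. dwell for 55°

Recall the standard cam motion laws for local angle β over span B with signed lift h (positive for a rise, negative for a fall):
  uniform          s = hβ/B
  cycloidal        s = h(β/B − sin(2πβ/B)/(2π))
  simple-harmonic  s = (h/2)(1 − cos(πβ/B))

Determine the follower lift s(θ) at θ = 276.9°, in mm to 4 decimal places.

seg 1 [0°–80°] cycloidal, h=20: full span → s += 20 → s = 20.0000
seg 2 [80°–125.2°] simple-harmonic, h=-8: full span → s += -8 → s = 12.0000
seg 3 [125.2°–203.9°] dwell: s stays 12.0000
seg 4 [203.9°–271°] simple-harmonic, h=-6: full span → s += -6 → s = 6.0000
seg 5 [271°–305°] simple-harmonic, h=-6: θ=276.9° here. β=5.9, B=34. -6/2·(1 − cos(π·0.1735)) = -0.4349 → s = 5.5651

5.5651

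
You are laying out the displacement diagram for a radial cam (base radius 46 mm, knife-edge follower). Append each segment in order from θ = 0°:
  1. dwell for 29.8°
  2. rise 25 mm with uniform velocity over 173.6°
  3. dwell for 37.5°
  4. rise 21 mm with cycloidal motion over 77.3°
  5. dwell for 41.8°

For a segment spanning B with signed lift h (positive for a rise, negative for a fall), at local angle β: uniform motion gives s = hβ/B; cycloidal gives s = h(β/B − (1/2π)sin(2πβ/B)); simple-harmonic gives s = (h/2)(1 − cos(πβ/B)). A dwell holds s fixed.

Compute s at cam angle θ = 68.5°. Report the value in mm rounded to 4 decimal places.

seg 1 [0°–29.8°] dwell: s stays 0.0000
seg 2 [29.8°–203.4°] uniform, h=25: θ=68.5° here. β=38.7, B=173.6. 25·38.7/173.6 = 5.5732 → s = 5.5732

5.5732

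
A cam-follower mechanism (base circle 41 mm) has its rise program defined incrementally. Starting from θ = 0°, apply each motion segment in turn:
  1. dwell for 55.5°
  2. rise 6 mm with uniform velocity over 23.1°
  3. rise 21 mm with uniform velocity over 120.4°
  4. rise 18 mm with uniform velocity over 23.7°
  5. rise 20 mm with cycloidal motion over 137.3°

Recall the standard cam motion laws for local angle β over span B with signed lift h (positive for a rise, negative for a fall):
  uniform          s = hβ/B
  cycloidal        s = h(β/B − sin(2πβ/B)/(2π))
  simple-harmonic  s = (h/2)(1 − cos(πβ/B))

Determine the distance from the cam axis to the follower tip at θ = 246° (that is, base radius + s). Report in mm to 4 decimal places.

seg 1 [0°–55.5°] dwell: s stays 0.0000
seg 2 [55.5°–78.6°] uniform, h=6: full span → s += 6 → s = 6.0000
seg 3 [78.6°–199°] uniform, h=21: full span → s += 21 → s = 27.0000
seg 4 [199°–222.7°] uniform, h=18: full span → s += 18 → s = 45.0000
seg 5 [222.7°–360°] cycloidal, h=20: θ=246° here. β=23.3, B=137.3. 20·(0.1697 − sin(2π·0.1697)/(2π)) = 0.6075 → s = 45.6075
radial distance = base radius + s = 41 + 45.6075 = 86.6075

86.6075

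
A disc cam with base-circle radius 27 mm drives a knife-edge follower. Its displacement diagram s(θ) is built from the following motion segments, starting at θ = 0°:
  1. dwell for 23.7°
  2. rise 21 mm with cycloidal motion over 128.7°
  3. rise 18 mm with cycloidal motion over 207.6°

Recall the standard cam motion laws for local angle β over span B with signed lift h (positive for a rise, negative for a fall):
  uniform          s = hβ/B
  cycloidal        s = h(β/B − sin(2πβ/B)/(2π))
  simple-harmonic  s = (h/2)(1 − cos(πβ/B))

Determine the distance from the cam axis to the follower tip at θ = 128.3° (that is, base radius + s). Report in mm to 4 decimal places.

seg 1 [0°–23.7°] dwell: s stays 0.0000
seg 2 [23.7°–152.4°] cycloidal, h=21: θ=128.3° here. β=104.6, B=128.7. 21·(0.8127 − sin(2π·0.8127)/(2π)) = 20.1535 → s = 20.1535
radial distance = base radius + s = 27 + 20.1535 = 47.1535

47.1535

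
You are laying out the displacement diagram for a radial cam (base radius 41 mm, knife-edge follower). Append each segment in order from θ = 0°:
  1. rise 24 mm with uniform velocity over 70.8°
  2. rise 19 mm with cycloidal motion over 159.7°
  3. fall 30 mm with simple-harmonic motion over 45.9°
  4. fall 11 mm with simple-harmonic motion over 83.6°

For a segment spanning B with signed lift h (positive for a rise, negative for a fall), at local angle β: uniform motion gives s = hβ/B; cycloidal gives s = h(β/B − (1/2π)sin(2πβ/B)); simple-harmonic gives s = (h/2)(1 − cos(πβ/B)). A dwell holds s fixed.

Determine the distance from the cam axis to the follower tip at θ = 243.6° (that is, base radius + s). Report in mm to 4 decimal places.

seg 1 [0°–70.8°] uniform, h=24: full span → s += 24 → s = 24.0000
seg 2 [70.8°–230.5°] cycloidal, h=19: full span → s += 19 → s = 43.0000
seg 3 [230.5°–276.4°] simple-harmonic, h=-30: θ=243.6° here. β=13.1, B=45.9. -30/2·(1 − cos(π·0.2854)) = -5.6362 → s = 37.3638
radial distance = base radius + s = 41 + 37.3638 = 78.3638

78.3638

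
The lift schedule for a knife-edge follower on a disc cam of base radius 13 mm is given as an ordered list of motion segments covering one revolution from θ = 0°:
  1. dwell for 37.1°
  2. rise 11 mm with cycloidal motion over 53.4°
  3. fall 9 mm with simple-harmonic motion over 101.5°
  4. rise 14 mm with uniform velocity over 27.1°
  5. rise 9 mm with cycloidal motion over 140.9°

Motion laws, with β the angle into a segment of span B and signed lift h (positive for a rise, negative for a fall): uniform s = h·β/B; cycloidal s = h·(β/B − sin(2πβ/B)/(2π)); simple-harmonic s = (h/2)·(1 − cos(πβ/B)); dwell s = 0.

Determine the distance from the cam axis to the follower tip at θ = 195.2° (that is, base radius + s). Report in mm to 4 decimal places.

seg 1 [0°–37.1°] dwell: s stays 0.0000
seg 2 [37.1°–90.5°] cycloidal, h=11: full span → s += 11 → s = 11.0000
seg 3 [90.5°–192°] simple-harmonic, h=-9: full span → s += -9 → s = 2.0000
seg 4 [192°–219.1°] uniform, h=14: θ=195.2° here. β=3.2, B=27.1. 14·3.2/27.1 = 1.6531 → s = 3.6531
radial distance = base radius + s = 13 + 3.6531 = 16.6531

16.6531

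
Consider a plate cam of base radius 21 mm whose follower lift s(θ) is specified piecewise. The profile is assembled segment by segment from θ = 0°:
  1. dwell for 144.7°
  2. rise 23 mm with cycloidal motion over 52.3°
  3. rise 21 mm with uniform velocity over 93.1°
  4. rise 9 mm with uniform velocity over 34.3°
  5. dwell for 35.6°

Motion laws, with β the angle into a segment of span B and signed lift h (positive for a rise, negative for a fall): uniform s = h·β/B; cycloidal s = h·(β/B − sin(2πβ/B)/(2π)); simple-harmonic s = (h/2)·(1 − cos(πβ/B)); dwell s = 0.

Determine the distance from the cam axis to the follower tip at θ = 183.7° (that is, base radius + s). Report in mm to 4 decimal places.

seg 1 [0°–144.7°] dwell: s stays 0.0000
seg 2 [144.7°–197°] cycloidal, h=23: θ=183.7° here. β=39, B=52.3. 23·(0.7457 − sin(2π·0.7457)/(2π)) = 20.8103 → s = 20.8103
radial distance = base radius + s = 21 + 20.8103 = 41.8103

41.8103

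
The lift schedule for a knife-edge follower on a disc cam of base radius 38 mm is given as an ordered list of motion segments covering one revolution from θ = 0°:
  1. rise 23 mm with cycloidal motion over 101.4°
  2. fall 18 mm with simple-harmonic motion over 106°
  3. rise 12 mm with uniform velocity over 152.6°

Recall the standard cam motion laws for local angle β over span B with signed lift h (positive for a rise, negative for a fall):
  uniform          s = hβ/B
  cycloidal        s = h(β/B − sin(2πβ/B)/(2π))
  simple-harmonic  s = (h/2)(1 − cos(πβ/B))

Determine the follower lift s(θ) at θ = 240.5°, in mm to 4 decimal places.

seg 1 [0°–101.4°] cycloidal, h=23: full span → s += 23 → s = 23.0000
seg 2 [101.4°–207.4°] simple-harmonic, h=-18: full span → s += -18 → s = 5.0000
seg 3 [207.4°–360°] uniform, h=12: θ=240.5° here. β=33.1, B=152.6. 12·33.1/152.6 = 2.6029 → s = 7.6029

7.6029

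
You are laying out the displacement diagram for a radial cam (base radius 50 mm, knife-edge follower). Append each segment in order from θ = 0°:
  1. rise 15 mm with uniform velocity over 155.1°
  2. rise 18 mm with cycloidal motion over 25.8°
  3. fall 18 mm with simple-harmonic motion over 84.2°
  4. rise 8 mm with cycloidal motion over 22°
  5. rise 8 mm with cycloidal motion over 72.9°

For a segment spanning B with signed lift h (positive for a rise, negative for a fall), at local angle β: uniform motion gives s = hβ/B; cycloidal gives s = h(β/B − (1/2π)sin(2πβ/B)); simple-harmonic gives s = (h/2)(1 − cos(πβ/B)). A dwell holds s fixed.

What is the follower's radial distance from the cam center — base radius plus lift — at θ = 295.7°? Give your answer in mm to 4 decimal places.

seg 1 [0°–155.1°] uniform, h=15: full span → s += 15 → s = 15.0000
seg 2 [155.1°–180.9°] cycloidal, h=18: full span → s += 18 → s = 33.0000
seg 3 [180.9°–265.1°] simple-harmonic, h=-18: full span → s += -18 → s = 15.0000
seg 4 [265.1°–287.1°] cycloidal, h=8: full span → s += 8 → s = 23.0000
seg 5 [287.1°–360°] cycloidal, h=8: θ=295.7° here. β=8.6, B=72.9. 8·(0.1180 − sin(2π·0.1180)/(2π)) = 0.0841 → s = 23.0841
radial distance = base radius + s = 50 + 23.0841 = 73.0841

73.0841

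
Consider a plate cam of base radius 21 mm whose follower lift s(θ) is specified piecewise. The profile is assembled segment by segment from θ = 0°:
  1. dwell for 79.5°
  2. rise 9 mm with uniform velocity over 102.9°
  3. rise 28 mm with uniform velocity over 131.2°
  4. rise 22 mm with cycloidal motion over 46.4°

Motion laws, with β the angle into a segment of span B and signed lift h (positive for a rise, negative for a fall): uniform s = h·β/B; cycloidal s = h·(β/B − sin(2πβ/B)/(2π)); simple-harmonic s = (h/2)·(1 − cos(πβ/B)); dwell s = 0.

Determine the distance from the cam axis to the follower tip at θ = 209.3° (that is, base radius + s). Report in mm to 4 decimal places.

seg 1 [0°–79.5°] dwell: s stays 0.0000
seg 2 [79.5°–182.4°] uniform, h=9: full span → s += 9 → s = 9.0000
seg 3 [182.4°–313.6°] uniform, h=28: θ=209.3° here. β=26.9, B=131.2. 28·26.9/131.2 = 5.7409 → s = 14.7409
radial distance = base radius + s = 21 + 14.7409 = 35.7409

35.7409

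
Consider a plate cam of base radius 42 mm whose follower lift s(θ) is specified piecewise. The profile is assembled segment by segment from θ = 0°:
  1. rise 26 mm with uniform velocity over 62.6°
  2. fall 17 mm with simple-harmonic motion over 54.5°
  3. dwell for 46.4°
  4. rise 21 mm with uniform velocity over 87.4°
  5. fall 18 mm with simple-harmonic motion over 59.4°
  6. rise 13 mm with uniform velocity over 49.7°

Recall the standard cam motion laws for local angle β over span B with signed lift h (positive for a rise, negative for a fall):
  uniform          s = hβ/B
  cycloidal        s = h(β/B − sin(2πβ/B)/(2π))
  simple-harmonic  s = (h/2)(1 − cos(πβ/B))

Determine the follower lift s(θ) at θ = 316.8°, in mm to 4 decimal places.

seg 1 [0°–62.6°] uniform, h=26: full span → s += 26 → s = 26.0000
seg 2 [62.6°–117.1°] simple-harmonic, h=-17: full span → s += -17 → s = 9.0000
seg 3 [117.1°–163.5°] dwell: s stays 9.0000
seg 4 [163.5°–250.9°] uniform, h=21: full span → s += 21 → s = 30.0000
seg 5 [250.9°–310.3°] simple-harmonic, h=-18: full span → s += -18 → s = 12.0000
seg 6 [310.3°–360°] uniform, h=13: θ=316.8° here. β=6.5, B=49.7. 13·6.5/49.7 = 1.7002 → s = 13.7002

13.7002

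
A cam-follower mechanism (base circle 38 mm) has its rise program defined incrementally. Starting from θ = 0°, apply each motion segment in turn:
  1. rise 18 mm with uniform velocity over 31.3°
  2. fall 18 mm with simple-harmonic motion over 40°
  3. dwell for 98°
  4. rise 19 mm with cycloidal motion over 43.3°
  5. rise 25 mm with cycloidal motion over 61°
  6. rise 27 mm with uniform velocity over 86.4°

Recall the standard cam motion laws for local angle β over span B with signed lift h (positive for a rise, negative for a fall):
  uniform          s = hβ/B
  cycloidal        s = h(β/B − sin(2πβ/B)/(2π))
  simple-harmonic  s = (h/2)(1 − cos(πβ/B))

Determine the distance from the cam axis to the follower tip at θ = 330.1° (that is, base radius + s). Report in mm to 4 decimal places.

seg 1 [0°–31.3°] uniform, h=18: full span → s += 18 → s = 18.0000
seg 2 [31.3°–71.3°] simple-harmonic, h=-18: full span → s += -18 → s = 0.0000
seg 3 [71.3°–169.3°] dwell: s stays 0.0000
seg 4 [169.3°–212.6°] cycloidal, h=19: full span → s += 19 → s = 19.0000
seg 5 [212.6°–273.6°] cycloidal, h=25: full span → s += 25 → s = 44.0000
seg 6 [273.6°–360°] uniform, h=27: θ=330.1° here. β=56.5, B=86.4. 27·56.5/86.4 = 17.6563 → s = 61.6562
radial distance = base radius + s = 38 + 61.6562 = 99.6562

99.6562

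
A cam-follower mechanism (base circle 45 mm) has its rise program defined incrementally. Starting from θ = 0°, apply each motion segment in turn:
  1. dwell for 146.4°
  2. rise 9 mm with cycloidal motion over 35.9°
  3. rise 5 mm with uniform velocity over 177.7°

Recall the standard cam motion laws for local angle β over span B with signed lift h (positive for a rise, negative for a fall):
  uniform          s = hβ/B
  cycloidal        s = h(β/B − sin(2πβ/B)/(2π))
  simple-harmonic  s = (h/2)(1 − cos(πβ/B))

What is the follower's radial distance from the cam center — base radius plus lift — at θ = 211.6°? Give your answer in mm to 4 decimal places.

seg 1 [0°–146.4°] dwell: s stays 0.0000
seg 2 [146.4°–182.3°] cycloidal, h=9: full span → s += 9 → s = 9.0000
seg 3 [182.3°–360°] uniform, h=5: θ=211.6° here. β=29.3, B=177.7. 5·29.3/177.7 = 0.8244 → s = 9.8244
radial distance = base radius + s = 45 + 9.8244 = 54.8244

54.8244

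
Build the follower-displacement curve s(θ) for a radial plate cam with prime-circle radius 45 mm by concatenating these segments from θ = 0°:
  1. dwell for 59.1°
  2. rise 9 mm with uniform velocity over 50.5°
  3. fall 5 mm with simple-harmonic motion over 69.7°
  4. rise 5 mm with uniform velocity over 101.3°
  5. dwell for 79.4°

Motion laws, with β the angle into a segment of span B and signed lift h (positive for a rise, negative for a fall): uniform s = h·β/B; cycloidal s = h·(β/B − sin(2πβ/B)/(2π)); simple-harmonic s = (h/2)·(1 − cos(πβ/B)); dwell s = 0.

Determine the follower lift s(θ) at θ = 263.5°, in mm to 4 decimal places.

seg 1 [0°–59.1°] dwell: s stays 0.0000
seg 2 [59.1°–109.6°] uniform, h=9: full span → s += 9 → s = 9.0000
seg 3 [109.6°–179.3°] simple-harmonic, h=-5: full span → s += -5 → s = 4.0000
seg 4 [179.3°–280.6°] uniform, h=5: θ=263.5° here. β=84.2, B=101.3. 5·84.2/101.3 = 4.1560 → s = 8.1560

8.1560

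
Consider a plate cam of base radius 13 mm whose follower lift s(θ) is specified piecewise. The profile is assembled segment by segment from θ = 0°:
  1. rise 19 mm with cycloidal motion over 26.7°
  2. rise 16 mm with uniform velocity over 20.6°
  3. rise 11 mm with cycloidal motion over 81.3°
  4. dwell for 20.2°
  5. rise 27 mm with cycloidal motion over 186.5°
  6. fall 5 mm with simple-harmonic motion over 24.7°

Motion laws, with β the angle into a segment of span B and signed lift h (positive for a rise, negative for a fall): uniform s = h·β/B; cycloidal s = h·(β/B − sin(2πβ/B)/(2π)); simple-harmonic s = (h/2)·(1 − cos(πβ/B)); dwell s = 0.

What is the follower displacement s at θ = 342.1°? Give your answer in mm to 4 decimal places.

seg 1 [0°–26.7°] cycloidal, h=19: full span → s += 19 → s = 19.0000
seg 2 [26.7°–47.3°] uniform, h=16: full span → s += 16 → s = 35.0000
seg 3 [47.3°–128.6°] cycloidal, h=11: full span → s += 11 → s = 46.0000
seg 4 [128.6°–148.8°] dwell: s stays 46.0000
seg 5 [148.8°–335.3°] cycloidal, h=27: full span → s += 27 → s = 73.0000
seg 6 [335.3°–360°] simple-harmonic, h=-5: θ=342.1° here. β=6.8, B=24.7. -5/2·(1 − cos(π·0.2753)) = -0.8782 → s = 72.1218

72.1218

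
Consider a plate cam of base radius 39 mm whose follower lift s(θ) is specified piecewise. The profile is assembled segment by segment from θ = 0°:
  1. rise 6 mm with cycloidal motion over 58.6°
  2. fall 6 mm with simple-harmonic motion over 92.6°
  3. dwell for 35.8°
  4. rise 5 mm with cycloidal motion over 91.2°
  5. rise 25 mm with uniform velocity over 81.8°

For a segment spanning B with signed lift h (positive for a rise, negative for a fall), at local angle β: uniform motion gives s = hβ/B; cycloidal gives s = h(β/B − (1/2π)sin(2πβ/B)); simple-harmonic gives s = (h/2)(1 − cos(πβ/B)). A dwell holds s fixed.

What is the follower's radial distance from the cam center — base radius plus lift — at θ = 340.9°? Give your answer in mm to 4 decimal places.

seg 1 [0°–58.6°] cycloidal, h=6: full span → s += 6 → s = 6.0000
seg 2 [58.6°–151.2°] simple-harmonic, h=-6: full span → s += -6 → s = 0.0000
seg 3 [151.2°–187°] dwell: s stays 0.0000
seg 4 [187°–278.2°] cycloidal, h=5: full span → s += 5 → s = 5.0000
seg 5 [278.2°–360°] uniform, h=25: θ=340.9° here. β=62.7, B=81.8. 25·62.7/81.8 = 19.1626 → s = 24.1626
radial distance = base radius + s = 39 + 24.1626 = 63.1626

63.1626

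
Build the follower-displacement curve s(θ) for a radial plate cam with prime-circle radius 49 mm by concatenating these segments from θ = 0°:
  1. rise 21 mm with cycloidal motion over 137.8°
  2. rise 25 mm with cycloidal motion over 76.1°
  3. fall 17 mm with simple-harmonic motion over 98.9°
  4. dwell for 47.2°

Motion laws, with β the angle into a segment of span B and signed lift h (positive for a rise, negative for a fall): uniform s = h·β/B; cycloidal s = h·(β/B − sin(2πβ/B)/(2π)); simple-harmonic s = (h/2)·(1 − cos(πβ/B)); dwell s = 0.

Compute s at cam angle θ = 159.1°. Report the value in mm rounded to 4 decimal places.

seg 1 [0°–137.8°] cycloidal, h=21: full span → s += 21 → s = 21.0000
seg 2 [137.8°–213.9°] cycloidal, h=25: θ=159.1° here. β=21.3, B=76.1. 25·(0.2799 − sin(2π·0.2799)/(2π)) = 3.0885 → s = 24.0885

24.0885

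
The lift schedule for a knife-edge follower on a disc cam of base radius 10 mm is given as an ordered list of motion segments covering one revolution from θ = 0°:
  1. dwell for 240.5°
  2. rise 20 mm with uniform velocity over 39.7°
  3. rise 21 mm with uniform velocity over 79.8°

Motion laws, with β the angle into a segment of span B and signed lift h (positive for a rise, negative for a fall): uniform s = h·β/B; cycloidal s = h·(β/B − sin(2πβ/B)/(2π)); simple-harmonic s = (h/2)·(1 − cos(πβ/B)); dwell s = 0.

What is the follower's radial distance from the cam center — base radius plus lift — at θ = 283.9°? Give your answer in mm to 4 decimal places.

seg 1 [0°–240.5°] dwell: s stays 0.0000
seg 2 [240.5°–280.2°] uniform, h=20: full span → s += 20 → s = 20.0000
seg 3 [280.2°–360°] uniform, h=21: θ=283.9° here. β=3.7, B=79.8. 21·3.7/79.8 = 0.9737 → s = 20.9737
radial distance = base radius + s = 10 + 20.9737 = 30.9737

30.9737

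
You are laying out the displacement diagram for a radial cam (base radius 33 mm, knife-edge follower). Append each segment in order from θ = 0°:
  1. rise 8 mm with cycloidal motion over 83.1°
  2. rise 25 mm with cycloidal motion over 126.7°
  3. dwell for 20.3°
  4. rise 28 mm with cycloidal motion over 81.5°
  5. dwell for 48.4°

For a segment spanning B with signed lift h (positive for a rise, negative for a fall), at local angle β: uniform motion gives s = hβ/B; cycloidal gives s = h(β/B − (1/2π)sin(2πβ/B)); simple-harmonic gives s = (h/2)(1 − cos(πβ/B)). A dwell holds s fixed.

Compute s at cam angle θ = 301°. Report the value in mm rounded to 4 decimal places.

seg 1 [0°–83.1°] cycloidal, h=8: full span → s += 8 → s = 8.0000
seg 2 [83.1°–209.8°] cycloidal, h=25: full span → s += 25 → s = 33.0000
seg 3 [209.8°–230.1°] dwell: s stays 33.0000
seg 4 [230.1°–311.6°] cycloidal, h=28: θ=301° here. β=70.9, B=81.5. 28·(0.8699 − sin(2π·0.8699)/(2π)) = 27.6080 → s = 60.6080

60.6080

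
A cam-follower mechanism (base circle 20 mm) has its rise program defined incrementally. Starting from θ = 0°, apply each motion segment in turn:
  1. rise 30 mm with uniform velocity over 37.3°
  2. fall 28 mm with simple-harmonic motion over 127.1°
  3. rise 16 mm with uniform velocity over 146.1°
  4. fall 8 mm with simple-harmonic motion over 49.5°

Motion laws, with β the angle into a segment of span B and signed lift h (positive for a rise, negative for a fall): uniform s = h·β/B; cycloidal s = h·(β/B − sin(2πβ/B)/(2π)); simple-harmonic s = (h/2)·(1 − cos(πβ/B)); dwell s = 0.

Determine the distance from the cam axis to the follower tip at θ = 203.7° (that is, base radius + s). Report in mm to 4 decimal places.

seg 1 [0°–37.3°] uniform, h=30: full span → s += 30 → s = 30.0000
seg 2 [37.3°–164.4°] simple-harmonic, h=-28: full span → s += -28 → s = 2.0000
seg 3 [164.4°–310.5°] uniform, h=16: θ=203.7° here. β=39.3, B=146.1. 16·39.3/146.1 = 4.3039 → s = 6.3039
radial distance = base radius + s = 20 + 6.3039 = 26.3039

26.3039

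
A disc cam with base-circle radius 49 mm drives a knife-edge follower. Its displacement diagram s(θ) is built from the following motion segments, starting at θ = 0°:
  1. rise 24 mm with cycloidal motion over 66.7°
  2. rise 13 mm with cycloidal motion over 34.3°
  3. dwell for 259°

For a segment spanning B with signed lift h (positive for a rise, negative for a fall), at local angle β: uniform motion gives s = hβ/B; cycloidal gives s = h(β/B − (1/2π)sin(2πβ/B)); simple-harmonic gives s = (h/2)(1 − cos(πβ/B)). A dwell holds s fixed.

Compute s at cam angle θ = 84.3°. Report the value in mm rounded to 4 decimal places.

seg 1 [0°–66.7°] cycloidal, h=24: full span → s += 24 → s = 24.0000
seg 2 [66.7°–101°] cycloidal, h=13: θ=84.3° here. β=17.6, B=34.3. 13·(0.5131 − sin(2π·0.5131)/(2π)) = 6.8409 → s = 30.8409

30.8409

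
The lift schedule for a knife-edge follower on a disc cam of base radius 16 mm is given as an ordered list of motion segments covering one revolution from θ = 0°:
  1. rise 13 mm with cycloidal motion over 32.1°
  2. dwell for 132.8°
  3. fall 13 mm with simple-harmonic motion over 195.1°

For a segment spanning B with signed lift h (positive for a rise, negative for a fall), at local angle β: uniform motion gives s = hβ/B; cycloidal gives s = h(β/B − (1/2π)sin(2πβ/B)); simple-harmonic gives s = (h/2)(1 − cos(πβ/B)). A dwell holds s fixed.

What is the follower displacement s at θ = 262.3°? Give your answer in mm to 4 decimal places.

seg 1 [0°–32.1°] cycloidal, h=13: full span → s += 13 → s = 13.0000
seg 2 [32.1°–164.9°] dwell: s stays 13.0000
seg 3 [164.9°–360°] simple-harmonic, h=-13: θ=262.3° here. β=97.4, B=195.1. -13/2·(1 − cos(π·0.4992)) = -6.4843 → s = 6.5157

6.5157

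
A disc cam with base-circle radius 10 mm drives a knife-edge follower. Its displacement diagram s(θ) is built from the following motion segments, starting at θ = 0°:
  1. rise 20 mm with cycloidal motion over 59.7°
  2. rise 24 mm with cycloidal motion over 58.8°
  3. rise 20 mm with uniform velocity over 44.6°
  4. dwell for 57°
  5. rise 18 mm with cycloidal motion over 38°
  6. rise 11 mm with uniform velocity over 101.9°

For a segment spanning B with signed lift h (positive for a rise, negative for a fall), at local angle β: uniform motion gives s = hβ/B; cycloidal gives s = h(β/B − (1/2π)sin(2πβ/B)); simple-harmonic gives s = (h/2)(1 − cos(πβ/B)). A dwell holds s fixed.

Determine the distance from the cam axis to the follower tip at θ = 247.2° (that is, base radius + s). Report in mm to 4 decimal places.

seg 1 [0°–59.7°] cycloidal, h=20: full span → s += 20 → s = 20.0000
seg 2 [59.7°–118.5°] cycloidal, h=24: full span → s += 24 → s = 44.0000
seg 3 [118.5°–163.1°] uniform, h=20: full span → s += 20 → s = 64.0000
seg 4 [163.1°–220.1°] dwell: s stays 64.0000
seg 5 [220.1°–258.1°] cycloidal, h=18: θ=247.2° here. β=27.1, B=38. 18·(0.7132 − sin(2π·0.7132)/(2π)) = 15.6252 → s = 79.6252
radial distance = base radius + s = 10 + 79.6252 = 89.6252

89.6252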